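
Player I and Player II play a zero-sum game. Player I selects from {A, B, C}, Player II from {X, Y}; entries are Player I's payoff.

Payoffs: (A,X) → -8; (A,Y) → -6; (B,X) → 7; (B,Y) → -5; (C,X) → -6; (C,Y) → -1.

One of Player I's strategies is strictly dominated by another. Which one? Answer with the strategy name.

A

B gives a strictly higher payoff than A against every column: 7 > -8, -5 > -6.
So A is strictly dominated and Player I never plays it.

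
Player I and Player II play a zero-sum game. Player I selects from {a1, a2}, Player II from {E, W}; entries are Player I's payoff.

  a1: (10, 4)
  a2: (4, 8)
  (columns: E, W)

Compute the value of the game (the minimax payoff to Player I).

Row minima: a1 → 4, a2 → 4; maximin = 4.
Column maxima: E → 10, W → 8; minimax = 8.
4 ≠ 8, so there is no saddle point; optimal play is mixed.
Let Player I play a1 with probability p. Expected payoff against E: 10p + 4(1−p) = 6p + 4; against W: 4p + 8(1−p) = −4p + 8.
Setting these equal: 6p + 4 = −4p + 8 ⇒ 10p = 4 ⇒ p = 2/5, and the value is (6)·(2/5) + 4 = 32/5.
For Player II: with q = P(E), equating a1's and a2's payoffs gives 6q + 4 = −4q + 8 ⇒ q = 2/5.

32/5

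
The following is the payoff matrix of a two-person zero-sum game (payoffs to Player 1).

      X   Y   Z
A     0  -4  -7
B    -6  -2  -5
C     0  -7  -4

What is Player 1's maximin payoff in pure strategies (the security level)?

-6

Row minima: A → -7, B → -6, C → -7.
The best of these is -6.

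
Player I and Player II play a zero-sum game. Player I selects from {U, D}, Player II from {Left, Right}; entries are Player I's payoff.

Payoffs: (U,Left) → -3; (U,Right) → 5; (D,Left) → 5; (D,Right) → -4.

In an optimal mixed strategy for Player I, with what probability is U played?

Row minima: U → -3, D → -4; maximin = -3.
Column maxima: Left → 5, Right → 5; minimax = 5.
-3 ≠ 5, so there is no saddle point; optimal play is mixed.
Let Player I play U with probability p. Expected payoff against Left: (-3)p + 5(1−p) = −8p + 5; against Right: 5p + (-4)(1−p) = 9p − 4.
Setting these equal: −8p + 5 = 9p − 4 ⇒ −17p = -9 ⇒ p = 9/17, and the value is (-8)·(9/17) + 5 = 13/17.
For Player II: with q = P(Left), equating U's and D's payoffs gives −8q + 5 = 9q − 4 ⇒ q = 9/17.

9/17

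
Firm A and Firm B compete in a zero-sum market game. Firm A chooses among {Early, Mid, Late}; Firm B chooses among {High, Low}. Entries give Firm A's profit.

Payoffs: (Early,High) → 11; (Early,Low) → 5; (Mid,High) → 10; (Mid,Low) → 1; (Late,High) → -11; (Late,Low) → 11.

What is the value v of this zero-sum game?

Row minima: Early → 5, Mid → 1, Late → -11; maximin = 5.
Column maxima: High → 11, Low → 11; minimax = 11.
5 ≠ 11, so there is no saddle point; optimal play is mixed.
Mid is strictly dominated by Early, so Firm A never plays it.
On the remaining 2×2 (Early, Late vs High, Low):
Let Firm A play Early with probability p. Expected payoff against High: 11p + (-11)(1−p) = 22p − 11; against Low: 5p + 11(1−p) = −6p + 11.
Setting these equal: 22p − 11 = −6p + 11 ⇒ 28p = 22 ⇒ p = 11/14, and the value is (22)·(11/14) − 11 = 44/7.
For Firm B: with q = P(High), equating Early's and Late's payoffs gives 6q + 5 = −22q + 11 ⇒ q = 3/14.

44/7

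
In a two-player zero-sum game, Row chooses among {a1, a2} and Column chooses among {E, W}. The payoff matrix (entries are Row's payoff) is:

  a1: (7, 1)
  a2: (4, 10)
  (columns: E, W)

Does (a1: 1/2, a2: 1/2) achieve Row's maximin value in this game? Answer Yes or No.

Against E this mix gives (1/2)·7 + (1/2)·4 = 11/2.
Against W this mix gives (1/2)·1 + (1/2)·10 = 11/2.
All of Column's active replies (E, W) yield 11/2, and no column does worse for Row. The mix makes Column indifferent and guarantees 11/2, so it is optimal.

Yes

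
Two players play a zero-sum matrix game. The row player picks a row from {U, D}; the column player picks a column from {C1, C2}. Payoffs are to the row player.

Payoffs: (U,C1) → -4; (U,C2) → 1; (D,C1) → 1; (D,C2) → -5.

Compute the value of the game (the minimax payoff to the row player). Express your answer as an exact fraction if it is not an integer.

-19/11

Row minima: U → -4, D → -5; maximin = -4.
Column maxima: C1 → 1, C2 → 1; minimax = 1.
-4 ≠ 1, so there is no saddle point; optimal play is mixed.
Let the row player play U with probability p. Expected payoff against C1: (-4)p + 1(1−p) = −5p + 1; against C2: 1p + (-5)(1−p) = 6p − 5.
Setting these equal: −5p + 1 = 6p − 5 ⇒ −11p = -6 ⇒ p = 6/11, and the value is (-5)·(6/11) + 1 = -19/11.
For the column player: with q = P(C1), equating U's and D's payoffs gives −5q + 1 = 6q − 5 ⇒ q = 6/11.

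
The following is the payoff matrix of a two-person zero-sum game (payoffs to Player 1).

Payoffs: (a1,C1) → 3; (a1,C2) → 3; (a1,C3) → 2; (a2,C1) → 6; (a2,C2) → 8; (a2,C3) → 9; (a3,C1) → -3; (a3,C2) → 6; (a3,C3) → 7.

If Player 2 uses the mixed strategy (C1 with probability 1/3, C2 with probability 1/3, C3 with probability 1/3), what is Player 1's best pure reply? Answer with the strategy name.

a2

Expected payoff of a1: (1/3)·3 + (1/3)·3 + (1/3)·2 = 8/3.
Expected payoff of a2: (1/3)·6 + (1/3)·8 + (1/3)·9 = 23/3.
Expected payoff of a3: (1/3)·(-3) + (1/3)·6 + (1/3)·7 = 10/3.
The largest is 23/3, so Player 1's best response is a2.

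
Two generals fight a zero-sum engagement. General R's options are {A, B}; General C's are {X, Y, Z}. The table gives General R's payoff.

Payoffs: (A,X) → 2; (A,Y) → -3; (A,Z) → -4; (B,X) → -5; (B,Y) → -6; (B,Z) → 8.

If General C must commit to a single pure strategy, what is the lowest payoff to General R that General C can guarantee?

Column maxima: X → 2, Y → -3, Z → 8.
The smallest of these is -3.

-3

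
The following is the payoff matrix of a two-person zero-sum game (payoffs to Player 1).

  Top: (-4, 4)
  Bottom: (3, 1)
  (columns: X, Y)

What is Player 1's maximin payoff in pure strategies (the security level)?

Row minima: Top → -4, Bottom → 1.
The best of these is 1.

1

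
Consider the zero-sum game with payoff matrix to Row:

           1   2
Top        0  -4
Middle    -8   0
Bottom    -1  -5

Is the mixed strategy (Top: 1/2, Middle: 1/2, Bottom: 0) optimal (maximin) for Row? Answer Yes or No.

No

Against 1 this mix gives (1/2)·0 + (1/2)·(-8) = -4.
Against 2 this mix gives (1/2)·(-4) + (1/2)·0 = -2.
Column will play 1, holding Row to -4. Shifting weight toward the row that does better against 1 would raise this floor (the equalizing mix achieves -8/3 against both 1 and 2), so the proposed strategy is not optimal.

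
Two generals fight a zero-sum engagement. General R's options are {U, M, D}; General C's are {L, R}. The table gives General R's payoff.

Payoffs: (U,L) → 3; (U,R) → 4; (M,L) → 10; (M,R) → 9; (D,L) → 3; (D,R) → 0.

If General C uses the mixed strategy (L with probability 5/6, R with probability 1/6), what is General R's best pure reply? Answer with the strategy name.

M

Expected payoff of U: (5/6)·3 + (1/6)·4 = 19/6.
Expected payoff of M: (5/6)·10 + (1/6)·9 = 59/6.
Expected payoff of D: (5/6)·3 + (1/6)·0 = 5/2.
The largest is 59/6, so General R's best response is M.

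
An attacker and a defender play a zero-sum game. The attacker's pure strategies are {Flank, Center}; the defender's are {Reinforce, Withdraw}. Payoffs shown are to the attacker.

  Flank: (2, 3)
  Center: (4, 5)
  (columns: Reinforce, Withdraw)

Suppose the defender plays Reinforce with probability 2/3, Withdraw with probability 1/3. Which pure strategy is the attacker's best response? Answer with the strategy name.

Expected payoff of Flank: (2/3)·2 + (1/3)·3 = 7/3.
Expected payoff of Center: (2/3)·4 + (1/3)·5 = 13/3.
The largest is 13/3, so the attacker's best response is Center.

Center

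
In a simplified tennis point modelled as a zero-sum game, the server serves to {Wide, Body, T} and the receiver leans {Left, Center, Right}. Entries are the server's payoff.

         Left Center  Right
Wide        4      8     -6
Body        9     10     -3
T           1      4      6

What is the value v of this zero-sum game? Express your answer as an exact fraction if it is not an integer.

Row minima: Wide → -6, Body → -3, T → 1; maximin = 1.
Column maxima: Left → 9, Center → 10, Right → 6; minimax = 6.
1 ≠ 6, so there is no saddle point; optimal play is mixed.
Wide is strictly dominated by Body, so the server never plays it.
Center is strictly dominated by Left (it gives the server strictly more in every row), so the receiver never plays it.
On the remaining 2×2 (Body, T vs Left, Right):
Let the server play Body with probability p. Expected payoff against Left: 9p + 1(1−p) = 8p + 1; against Right: (-3)p + 6(1−p) = −9p + 6.
Setting these equal: 8p + 1 = −9p + 6 ⇒ 17p = 5 ⇒ p = 5/17, and the value is (8)·(5/17) + 1 = 57/17.
For the receiver: with q = P(Left), equating Body's and T's payoffs gives 12q − 3 = −5q + 6 ⇒ q = 9/17.

57/17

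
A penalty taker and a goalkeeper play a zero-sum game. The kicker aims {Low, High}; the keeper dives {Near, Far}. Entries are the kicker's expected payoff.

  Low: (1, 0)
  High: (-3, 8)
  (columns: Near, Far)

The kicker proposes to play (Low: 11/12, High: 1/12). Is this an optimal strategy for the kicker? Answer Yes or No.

Yes

Against Near this mix gives (11/12)·1 + (1/12)·(-3) = 2/3.
Against Far this mix gives (11/12)·0 + (1/12)·8 = 2/3.
All of the keeper's active replies (Near, Far) yield 2/3, and no column does worse for the kicker. The mix makes the keeper indifferent and guarantees 2/3, so it is optimal.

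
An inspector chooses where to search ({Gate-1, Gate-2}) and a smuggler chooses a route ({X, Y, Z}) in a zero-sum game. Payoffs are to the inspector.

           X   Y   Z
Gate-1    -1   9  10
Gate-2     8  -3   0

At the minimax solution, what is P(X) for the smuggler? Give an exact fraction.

4/7

Row minima: Gate-1 → -1, Gate-2 → -3; maximin = -1.
Column maxima: X → 8, Y → 9, Z → 10; minimax = 8.
-1 ≠ 8, so there is no saddle point; optimal play is mixed.
Z is strictly dominated by Y (it gives the inspector strictly more in every row), so the smuggler never plays it.
On the remaining 2×2 (Gate-1, Gate-2 vs X, Y):
Let the inspector play Gate-1 with probability p. Expected payoff against X: (-1)p + 8(1−p) = −9p + 8; against Y: 9p + (-3)(1−p) = 12p − 3.
Setting these equal: −9p + 8 = 12p − 3 ⇒ −21p = -11 ⇒ p = 11/21, and the value is (-9)·(11/21) + 8 = 23/7.
For the smuggler: with q = P(X), equating Gate-1's and Gate-2's payoffs gives −10q + 9 = 11q − 3 ⇒ q = 4/7.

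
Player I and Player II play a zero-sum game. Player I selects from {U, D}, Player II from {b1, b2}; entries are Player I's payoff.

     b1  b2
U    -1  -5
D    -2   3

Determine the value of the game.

Row minima: U → -5, D → -2; maximin = -2.
Column maxima: b1 → -1, b2 → 3; minimax = -1.
-2 ≠ -1, so there is no saddle point; optimal play is mixed.
Let Player I play U with probability p. Expected payoff against b1: (-1)p + (-2)(1−p) = p − 2; against b2: (-5)p + 3(1−p) = −8p + 3.
Setting these equal: p − 2 = −8p + 3 ⇒ 9p = 5 ⇒ p = 5/9, and the value is (1)·(5/9) − 2 = -13/9.
For Player II: with q = P(b1), equating U's and D's payoffs gives 4q − 5 = −5q + 3 ⇒ q = 8/9.

-13/9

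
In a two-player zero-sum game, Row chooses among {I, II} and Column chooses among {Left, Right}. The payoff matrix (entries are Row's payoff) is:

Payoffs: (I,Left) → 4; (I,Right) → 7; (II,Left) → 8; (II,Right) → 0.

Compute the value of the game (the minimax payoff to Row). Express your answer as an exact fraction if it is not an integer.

Row minima: I → 4, II → 0; maximin = 4.
Column maxima: Left → 8, Right → 7; minimax = 7.
4 ≠ 7, so there is no saddle point; optimal play is mixed.
Let Row play I with probability p. Expected payoff against Left: 4p + 8(1−p) = −4p + 8; against Right: 7p + 0(1−p) = 7p.
Setting these equal: −4p + 8 = 7p ⇒ −11p = -8 ⇒ p = 8/11, and the value is (-4)·(8/11) + 8 = 56/11.
For Column: with q = P(Left), equating I's and II's payoffs gives −3q + 7 = 8q ⇒ q = 7/11.

56/11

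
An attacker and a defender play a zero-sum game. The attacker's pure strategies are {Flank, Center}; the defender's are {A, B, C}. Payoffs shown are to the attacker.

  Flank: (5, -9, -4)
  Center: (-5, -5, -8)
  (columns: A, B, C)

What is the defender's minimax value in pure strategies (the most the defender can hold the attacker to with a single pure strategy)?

Column maxima: A → 5, B → -5, C → -4.
The smallest of these is -5.

-5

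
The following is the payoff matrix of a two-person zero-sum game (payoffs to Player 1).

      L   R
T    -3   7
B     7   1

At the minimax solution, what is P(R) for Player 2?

Row minima: T → -3, B → 1; maximin = 1.
Column maxima: L → 7, R → 7; minimax = 7.
1 ≠ 7, so there is no saddle point; optimal play is mixed.
Let Player 1 play T with probability p. Expected payoff against L: (-3)p + 7(1−p) = −10p + 7; against R: 7p + 1(1−p) = 6p + 1.
Setting these equal: −10p + 7 = 6p + 1 ⇒ −16p = -6 ⇒ p = 3/8, and the value is (-10)·(3/8) + 7 = 13/4.
For Player 2: with q = P(L), equating T's and B's payoffs gives −10q + 7 = 6q + 1 ⇒ q = 3/8.

5/8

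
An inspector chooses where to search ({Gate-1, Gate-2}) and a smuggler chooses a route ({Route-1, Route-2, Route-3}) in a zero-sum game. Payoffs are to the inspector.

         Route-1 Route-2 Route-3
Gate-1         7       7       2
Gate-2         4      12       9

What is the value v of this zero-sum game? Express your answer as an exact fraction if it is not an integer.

11/2

Row minima: Gate-1 → 2, Gate-2 → 4; maximin = 4.
Column maxima: Route-1 → 7, Route-2 → 12, Route-3 → 9; minimax = 7.
4 ≠ 7, so there is no saddle point; optimal play is mixed.
Route-2 is strictly dominated by Route-3 (it gives the inspector strictly more in every row), so the smuggler never plays it.
On the remaining 2×2 (Gate-1, Gate-2 vs Route-1, Route-3):
Let the inspector play Gate-1 with probability p. Expected payoff against Route-1: 7p + 4(1−p) = 3p + 4; against Route-3: 2p + 9(1−p) = −7p + 9.
Setting these equal: 3p + 4 = −7p + 9 ⇒ 10p = 5 ⇒ p = 1/2, and the value is (3)·(1/2) + 4 = 11/2.
For the smuggler: with q = P(Route-1), equating Gate-1's and Gate-2's payoffs gives 5q + 2 = −5q + 9 ⇒ q = 7/10.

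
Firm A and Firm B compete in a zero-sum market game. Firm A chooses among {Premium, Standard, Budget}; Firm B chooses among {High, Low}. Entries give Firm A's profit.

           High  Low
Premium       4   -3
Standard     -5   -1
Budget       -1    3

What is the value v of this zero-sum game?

Row minima: Premium → -3, Standard → -5, Budget → -1; maximin = -1.
Column maxima: High → 4, Low → 3; minimax = 3.
-1 ≠ 3, so there is no saddle point; optimal play is mixed.
Standard is strictly dominated by Budget, so Firm A never plays it.
On the remaining 2×2 (Premium, Budget vs High, Low):
Let Firm A play Premium with probability p. Expected payoff against High: 4p + (-1)(1−p) = 5p − 1; against Low: (-3)p + 3(1−p) = −6p + 3.
Setting these equal: 5p − 1 = −6p + 3 ⇒ 11p = 4 ⇒ p = 4/11, and the value is (5)·(4/11) − 1 = 9/11.
For Firm B: with q = P(High), equating Premium's and Budget's payoffs gives 7q − 3 = −4q + 3 ⇒ q = 6/11.

9/11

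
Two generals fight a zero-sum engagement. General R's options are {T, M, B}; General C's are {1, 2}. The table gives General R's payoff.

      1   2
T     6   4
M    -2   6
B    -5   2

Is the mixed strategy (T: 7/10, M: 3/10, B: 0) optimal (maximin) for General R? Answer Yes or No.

Against 1 this mix gives (7/10)·6 + (3/10)·(-2) = 18/5.
Against 2 this mix gives (7/10)·4 + (3/10)·6 = 23/5.
General C will play 1, holding General R to 18/5. Shifting weight toward the row that does better against 1 would raise this floor (the equalizing mix achieves 22/5 against both 1 and 2), so the proposed strategy is not optimal.

No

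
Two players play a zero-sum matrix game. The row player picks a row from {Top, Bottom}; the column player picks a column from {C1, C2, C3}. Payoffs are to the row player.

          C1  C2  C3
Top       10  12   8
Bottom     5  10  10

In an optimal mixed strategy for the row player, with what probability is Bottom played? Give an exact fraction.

2/7

Row minima: Top → 8, Bottom → 5; maximin = 8.
Column maxima: C1 → 10, C2 → 12, C3 → 10; minimax = 10.
8 ≠ 10, so there is no saddle point; optimal play is mixed.
C2 is strictly dominated by C1 (it gives the row player strictly more in every row), so the column player never plays it.
On the remaining 2×2 (Top, Bottom vs C1, C3):
Let the row player play Top with probability p. Expected payoff against C1: 10p + 5(1−p) = 5p + 5; against C3: 8p + 10(1−p) = −2p + 10.
Setting these equal: 5p + 5 = −2p + 10 ⇒ 7p = 5 ⇒ p = 5/7, and the value is (5)·(5/7) + 5 = 60/7.
For the column player: with q = P(C1), equating Top's and Bottom's payoffs gives 2q + 8 = −5q + 10 ⇒ q = 2/7.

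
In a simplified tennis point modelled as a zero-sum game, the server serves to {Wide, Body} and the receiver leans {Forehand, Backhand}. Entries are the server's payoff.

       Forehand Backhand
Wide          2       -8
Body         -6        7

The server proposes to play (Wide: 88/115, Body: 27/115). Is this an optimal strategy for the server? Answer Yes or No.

Against Forehand this mix gives (88/115)·2 + (27/115)·(-6) = 14/115.
Against Backhand this mix gives (88/115)·(-8) + (27/115)·7 = -103/23.
The receiver will play Backhand, holding the server to -103/23. Shifting weight toward the row that does better against Backhand would raise this floor (the equalizing mix achieves -34/23 against both Backhand and Forehand), so the proposed strategy is not optimal.

No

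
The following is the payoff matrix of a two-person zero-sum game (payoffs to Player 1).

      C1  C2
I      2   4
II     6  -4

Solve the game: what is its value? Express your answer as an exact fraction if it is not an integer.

Row minima: I → 2, II → -4; maximin = 2.
Column maxima: C1 → 6, C2 → 4; minimax = 4.
2 ≠ 4, so there is no saddle point; optimal play is mixed.
Let Player 1 play I with probability p. Expected payoff against C1: 2p + 6(1−p) = −4p + 6; against C2: 4p + (-4)(1−p) = 8p − 4.
Setting these equal: −4p + 6 = 8p − 4 ⇒ −12p = -10 ⇒ p = 5/6, and the value is (-4)·(5/6) + 6 = 8/3.
For Player 2: with q = P(C1), equating I's and II's payoffs gives −2q + 4 = 10q − 4 ⇒ q = 2/3.

8/3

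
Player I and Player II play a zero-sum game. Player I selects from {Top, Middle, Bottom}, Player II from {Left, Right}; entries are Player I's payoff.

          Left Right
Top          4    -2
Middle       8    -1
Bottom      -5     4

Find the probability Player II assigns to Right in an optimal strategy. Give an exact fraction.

Row minima: Top → -2, Middle → -1, Bottom → -5; maximin = -1.
Column maxima: Left → 8, Right → 4; minimax = 4.
-1 ≠ 4, so there is no saddle point; optimal play is mixed.
Top is strictly dominated by Middle, so Player I never plays it.
On the remaining 2×2 (Middle, Bottom vs Left, Right):
Let Player I play Middle with probability p. Expected payoff against Left: 8p + (-5)(1−p) = 13p − 5; against Right: (-1)p + 4(1−p) = −5p + 4.
Setting these equal: 13p − 5 = −5p + 4 ⇒ 18p = 9 ⇒ p = 1/2, and the value is (13)·(1/2) − 5 = 3/2.
For Player II: with q = P(Left), equating Middle's and Bottom's payoffs gives 9q − 1 = −9q + 4 ⇒ q = 5/18.

13/18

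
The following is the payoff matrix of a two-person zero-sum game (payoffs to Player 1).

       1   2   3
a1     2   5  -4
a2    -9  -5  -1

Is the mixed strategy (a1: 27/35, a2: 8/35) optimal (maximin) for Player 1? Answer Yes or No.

Against 1 this mix gives (27/35)·2 + (8/35)·(-9) = -18/35.
Against 2 this mix gives (27/35)·5 + (8/35)·(-5) = 19/7.
Against 3 this mix gives (27/35)·(-4) + (8/35)·(-1) = -116/35.
Player 2 will play 3, holding Player 1 to -116/35. Shifting weight toward the row that does better against 3 would raise this floor (the equalizing mix achieves -19/7 against both 3 and 1), so the proposed strategy is not optimal.

No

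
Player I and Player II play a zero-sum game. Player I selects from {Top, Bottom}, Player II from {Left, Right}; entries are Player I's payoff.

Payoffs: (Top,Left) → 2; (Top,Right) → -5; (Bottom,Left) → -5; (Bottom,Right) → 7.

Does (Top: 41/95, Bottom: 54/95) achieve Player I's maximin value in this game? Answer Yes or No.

Against Left this mix gives (41/95)·2 + (54/95)·(-5) = -188/95.
Against Right this mix gives (41/95)·(-5) + (54/95)·7 = 173/95.
Player II will play Left, holding Player I to -188/95. Shifting weight toward the row that does better against Left would raise this floor (the equalizing mix achieves -11/19 against both Left and Right), so the proposed strategy is not optimal.

No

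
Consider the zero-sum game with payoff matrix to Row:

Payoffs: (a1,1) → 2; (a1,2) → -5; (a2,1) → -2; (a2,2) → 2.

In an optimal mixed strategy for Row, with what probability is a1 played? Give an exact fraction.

4/11

Row minima: a1 → -5, a2 → -2; maximin = -2.
Column maxima: 1 → 2, 2 → 2; minimax = 2.
-2 ≠ 2, so there is no saddle point; optimal play is mixed.
Let Row play a1 with probability p. Expected payoff against 1: 2p + (-2)(1−p) = 4p − 2; against 2: (-5)p + 2(1−p) = −7p + 2.
Setting these equal: 4p − 2 = −7p + 2 ⇒ 11p = 4 ⇒ p = 4/11, and the value is (4)·(4/11) − 2 = -6/11.
For Column: with q = P(1), equating a1's and a2's payoffs gives 7q − 5 = −4q + 2 ⇒ q = 7/11.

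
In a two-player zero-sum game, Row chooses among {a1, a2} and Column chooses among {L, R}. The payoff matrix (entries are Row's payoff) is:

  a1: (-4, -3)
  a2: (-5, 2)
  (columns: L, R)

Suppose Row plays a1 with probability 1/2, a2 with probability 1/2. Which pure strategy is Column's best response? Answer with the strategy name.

If Column plays L, Row's expected payoff is (1/2)·(-4) + (1/2)·(-5) = -9/2.
If Column plays R, Row's expected payoff is (1/2)·(-3) + (1/2)·2 = -1/2.
Column minimizes Row's payoff; the smallest is -9/2, so the best response is L.

L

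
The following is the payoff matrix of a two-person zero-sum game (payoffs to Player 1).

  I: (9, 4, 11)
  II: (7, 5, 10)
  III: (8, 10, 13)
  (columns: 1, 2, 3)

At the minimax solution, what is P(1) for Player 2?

Row minima: I → 4, II → 5, III → 8; maximin = 8.
Column maxima: 1 → 9, 2 → 10, 3 → 13; minimax = 9.
8 ≠ 9, so there is no saddle point; optimal play is mixed.
II is strictly dominated by III, so Player 1 never plays it.
3 is strictly dominated by 1 (it gives Player 1 strictly more in every row), so Player 2 never plays it.
On the remaining 2×2 (I, III vs 1, 2):
Let Player 1 play I with probability p. Expected payoff against 1: 9p + 8(1−p) = p + 8; against 2: 4p + 10(1−p) = −6p + 10.
Setting these equal: p + 8 = −6p + 10 ⇒ 7p = 2 ⇒ p = 2/7, and the value is (1)·(2/7) + 8 = 58/7.
For Player 2: with q = P(1), equating I's and III's payoffs gives 5q + 4 = −2q + 10 ⇒ q = 6/7.

6/7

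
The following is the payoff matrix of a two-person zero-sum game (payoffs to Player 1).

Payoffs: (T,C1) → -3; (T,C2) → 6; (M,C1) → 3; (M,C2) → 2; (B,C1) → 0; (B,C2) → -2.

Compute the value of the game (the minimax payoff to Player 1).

Row minima: T → -3, M → 2, B → -2; maximin = 2.
Column maxima: C1 → 3, C2 → 6; minimax = 3.
2 ≠ 3, so there is no saddle point; optimal play is mixed.
B is strictly dominated by M, so Player 1 never plays it.
On the remaining 2×2 (T, M vs C1, C2):
Let Player 1 play T with probability p. Expected payoff against C1: (-3)p + 3(1−p) = −6p + 3; against C2: 6p + 2(1−p) = 4p + 2.
Setting these equal: −6p + 3 = 4p + 2 ⇒ −10p = -1 ⇒ p = 1/10, and the value is (-6)·(1/10) + 3 = 12/5.
For Player 2: with q = P(C1), equating T's and M's payoffs gives −9q + 6 = q + 2 ⇒ q = 2/5.

12/5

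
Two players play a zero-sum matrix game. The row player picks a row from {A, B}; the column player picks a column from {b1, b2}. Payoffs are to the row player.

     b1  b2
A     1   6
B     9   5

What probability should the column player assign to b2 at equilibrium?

8/9

Row minima: A → 1, B → 5; maximin = 5.
Column maxima: b1 → 9, b2 → 6; minimax = 6.
5 ≠ 6, so there is no saddle point; optimal play is mixed.
Let the row player play A with probability p. Expected payoff against b1: 1p + 9(1−p) = −8p + 9; against b2: 6p + 5(1−p) = p + 5.
Setting these equal: −8p + 9 = p + 5 ⇒ −9p = -4 ⇒ p = 4/9, and the value is (-8)·(4/9) + 9 = 49/9.
For the column player: with q = P(b1), equating A's and B's payoffs gives −5q + 6 = 4q + 5 ⇒ q = 1/9.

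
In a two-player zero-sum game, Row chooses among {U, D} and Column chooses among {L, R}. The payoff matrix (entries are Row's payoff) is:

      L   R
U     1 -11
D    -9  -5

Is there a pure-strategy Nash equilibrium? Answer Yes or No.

No

Row minima: U → -11, D → -9; maximin = -9.
Column maxima: L → 1, R → -5; minimax = -5.
-9 ≠ -5, so no pure-strategy equilibrium exists.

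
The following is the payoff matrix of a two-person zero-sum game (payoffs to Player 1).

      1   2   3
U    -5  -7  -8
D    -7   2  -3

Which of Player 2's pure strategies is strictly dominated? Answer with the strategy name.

2

3 holds Player 1's payoff strictly below 2 in every row: -8 < -7, -3 < 2.
So 2 is strictly dominated for Player 2.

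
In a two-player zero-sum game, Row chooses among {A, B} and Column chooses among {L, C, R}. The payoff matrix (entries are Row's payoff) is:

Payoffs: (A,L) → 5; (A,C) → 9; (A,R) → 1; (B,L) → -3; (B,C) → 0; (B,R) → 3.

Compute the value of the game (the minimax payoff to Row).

Row minima: A → 1, B → -3; maximin = 1.
Column maxima: L → 5, C → 9, R → 3; minimax = 3.
1 ≠ 3, so there is no saddle point; optimal play is mixed.
C is strictly dominated by L (it gives Row strictly more in every row), so Column never plays it.
On the remaining 2×2 (A, B vs L, R):
Let Row play A with probability p. Expected payoff against L: 5p + (-3)(1−p) = 8p − 3; against R: 1p + 3(1−p) = −2p + 3.
Setting these equal: 8p − 3 = −2p + 3 ⇒ 10p = 6 ⇒ p = 3/5, and the value is (8)·(3/5) − 3 = 9/5.
For Column: with q = P(L), equating A's and B's payoffs gives 4q + 1 = −6q + 3 ⇒ q = 1/5.

9/5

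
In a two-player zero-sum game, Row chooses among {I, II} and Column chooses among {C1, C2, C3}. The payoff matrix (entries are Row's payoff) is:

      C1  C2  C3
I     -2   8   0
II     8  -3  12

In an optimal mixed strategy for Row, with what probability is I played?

11/21

Row minima: I → -2, II → -3; maximin = -2.
Column maxima: C1 → 8, C2 → 8, C3 → 12; minimax = 8.
-2 ≠ 8, so there is no saddle point; optimal play is mixed.
C3 is strictly dominated by C1 (it gives Row strictly more in every row), so Column never plays it.
On the remaining 2×2 (I, II vs C1, C2):
Let Row play I with probability p. Expected payoff against C1: (-2)p + 8(1−p) = −10p + 8; against C2: 8p + (-3)(1−p) = 11p − 3.
Setting these equal: −10p + 8 = 11p − 3 ⇒ −21p = -11 ⇒ p = 11/21, and the value is (-10)·(11/21) + 8 = 58/21.
For Column: with q = P(C1), equating I's and II's payoffs gives −10q + 8 = 11q − 3 ⇒ q = 11/21.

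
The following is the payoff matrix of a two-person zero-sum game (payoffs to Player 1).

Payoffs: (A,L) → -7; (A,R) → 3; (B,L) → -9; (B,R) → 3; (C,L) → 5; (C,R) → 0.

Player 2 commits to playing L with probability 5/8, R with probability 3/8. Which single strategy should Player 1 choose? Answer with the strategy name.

C

Expected payoff of A: (5/8)·(-7) + (3/8)·3 = -13/4.
Expected payoff of B: (5/8)·(-9) + (3/8)·3 = -9/2.
Expected payoff of C: (5/8)·5 + (3/8)·0 = 25/8.
The largest is 25/8, so Player 1's best response is C.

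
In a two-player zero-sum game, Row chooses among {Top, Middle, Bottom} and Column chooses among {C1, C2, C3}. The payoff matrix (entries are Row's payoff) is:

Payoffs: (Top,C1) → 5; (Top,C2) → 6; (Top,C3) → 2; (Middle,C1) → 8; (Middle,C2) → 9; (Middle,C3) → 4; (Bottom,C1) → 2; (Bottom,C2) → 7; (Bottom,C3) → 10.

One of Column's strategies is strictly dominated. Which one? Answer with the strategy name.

C2

C1 holds Row's payoff strictly below C2 in every row: 5 < 6, 8 < 9, 2 < 7.
So C2 is strictly dominated for Column.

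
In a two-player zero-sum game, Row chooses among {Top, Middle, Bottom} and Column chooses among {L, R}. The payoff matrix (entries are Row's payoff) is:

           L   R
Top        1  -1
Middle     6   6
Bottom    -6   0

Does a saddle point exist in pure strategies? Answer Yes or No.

Yes

Row minima: Top → -1, Middle → 6, Bottom → -6; maximin = 6.
Column maxima: L → 6, R → 6; minimax = 6.
maximin = minimax = 6, so a saddle point exists.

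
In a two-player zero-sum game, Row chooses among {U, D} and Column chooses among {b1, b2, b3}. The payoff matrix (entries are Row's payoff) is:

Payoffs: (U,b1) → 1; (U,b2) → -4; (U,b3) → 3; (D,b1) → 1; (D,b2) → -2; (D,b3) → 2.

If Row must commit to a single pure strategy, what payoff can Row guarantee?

Row minima: U → -4, D → -2.
The best of these is -2.

-2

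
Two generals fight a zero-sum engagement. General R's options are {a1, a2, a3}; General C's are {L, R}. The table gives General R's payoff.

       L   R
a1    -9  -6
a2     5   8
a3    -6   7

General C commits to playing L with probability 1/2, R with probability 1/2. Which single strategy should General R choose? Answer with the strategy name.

Expected payoff of a1: (1/2)·(-9) + (1/2)·(-6) = -15/2.
Expected payoff of a2: (1/2)·5 + (1/2)·8 = 13/2.
Expected payoff of a3: (1/2)·(-6) + (1/2)·7 = 1/2.
The largest is 13/2, so General R's best response is a2.

a2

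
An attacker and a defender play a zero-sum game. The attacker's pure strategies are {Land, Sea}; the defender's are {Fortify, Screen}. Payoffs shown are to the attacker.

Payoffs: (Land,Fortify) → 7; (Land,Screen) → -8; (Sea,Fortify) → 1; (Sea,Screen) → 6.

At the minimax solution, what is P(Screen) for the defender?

Row minima: Land → -8, Sea → 1; maximin = 1.
Column maxima: Fortify → 7, Screen → 6; minimax = 6.
1 ≠ 6, so there is no saddle point; optimal play is mixed.
Let the attacker play Land with probability p. Expected payoff against Fortify: 7p + 1(1−p) = 6p + 1; against Screen: (-8)p + 6(1−p) = −14p + 6.
Setting these equal: 6p + 1 = −14p + 6 ⇒ 20p = 5 ⇒ p = 1/4, and the value is (6)·(1/4) + 1 = 5/2.
For the defender: with q = P(Fortify), equating Land's and Sea's payoffs gives 15q − 8 = −5q + 6 ⇒ q = 7/10.

3/10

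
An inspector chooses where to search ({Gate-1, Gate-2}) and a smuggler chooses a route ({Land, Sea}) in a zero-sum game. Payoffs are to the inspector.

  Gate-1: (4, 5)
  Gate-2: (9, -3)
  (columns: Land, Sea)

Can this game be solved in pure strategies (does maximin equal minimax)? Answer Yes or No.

No

Row minima: Gate-1 → 4, Gate-2 → -3; maximin = 4.
Column maxima: Land → 9, Sea → 5; minimax = 5.
4 ≠ 5, so no pure-strategy equilibrium exists.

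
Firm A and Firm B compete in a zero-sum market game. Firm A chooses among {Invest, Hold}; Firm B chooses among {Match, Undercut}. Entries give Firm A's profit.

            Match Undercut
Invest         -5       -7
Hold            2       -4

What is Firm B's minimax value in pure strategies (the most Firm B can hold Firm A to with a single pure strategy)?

Column maxima: Match → 2, Undercut → -4.
The smallest of these is -4.

-4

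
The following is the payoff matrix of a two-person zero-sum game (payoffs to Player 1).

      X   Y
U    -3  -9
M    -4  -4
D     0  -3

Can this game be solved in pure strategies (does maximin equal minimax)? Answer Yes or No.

Yes

Row minima: U → -9, M → -4, D → -3; maximin = -3.
Column maxima: X → 0, Y → -3; minimax = -3.
maximin = minimax = -3, so a saddle point exists.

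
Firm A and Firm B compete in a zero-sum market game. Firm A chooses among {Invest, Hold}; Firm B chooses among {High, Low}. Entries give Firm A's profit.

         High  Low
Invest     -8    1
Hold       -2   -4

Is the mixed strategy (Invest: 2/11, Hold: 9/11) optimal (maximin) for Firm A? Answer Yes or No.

Against High this mix gives (2/11)·(-8) + (9/11)·(-2) = -34/11.
Against Low this mix gives (2/11)·1 + (9/11)·(-4) = -34/11.
All of Firm B's active replies (High, Low) yield -34/11, and no column does worse for Firm A. The mix makes Firm B indifferent and guarantees -34/11, so it is optimal.

Yes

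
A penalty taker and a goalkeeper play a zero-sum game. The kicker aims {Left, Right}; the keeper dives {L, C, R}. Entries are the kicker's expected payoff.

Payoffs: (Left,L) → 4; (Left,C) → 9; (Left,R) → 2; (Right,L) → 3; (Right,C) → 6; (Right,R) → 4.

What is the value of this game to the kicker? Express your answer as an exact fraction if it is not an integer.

10/3

Row minima: Left → 2, Right → 3; maximin = 3.
Column maxima: L → 4, C → 9, R → 4; minimax = 4.
3 ≠ 4, so there is no saddle point; optimal play is mixed.
C is strictly dominated by L (it gives the kicker strictly more in every row), so the keeper never plays it.
On the remaining 2×2 (Left, Right vs L, R):
Let the kicker play Left with probability p. Expected payoff against L: 4p + 3(1−p) = p + 3; against R: 2p + 4(1−p) = −2p + 4.
Setting these equal: p + 3 = −2p + 4 ⇒ 3p = 1 ⇒ p = 1/3, and the value is (1)·(1/3) + 3 = 10/3.
For the keeper: with q = P(L), equating Left's and Right's payoffs gives 2q + 2 = −q + 4 ⇒ q = 2/3.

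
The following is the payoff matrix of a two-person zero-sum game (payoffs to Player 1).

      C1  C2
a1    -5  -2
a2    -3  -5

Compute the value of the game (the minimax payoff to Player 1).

-19/5

Row minima: a1 → -5, a2 → -5; maximin = -5.
Column maxima: C1 → -3, C2 → -2; minimax = -3.
-5 ≠ -3, so there is no saddle point; optimal play is mixed.
Let Player 1 play a1 with probability p. Expected payoff against C1: (-5)p + (-3)(1−p) = −2p − 3; against C2: (-2)p + (-5)(1−p) = 3p − 5.
Setting these equal: −2p − 3 = 3p − 5 ⇒ −5p = -2 ⇒ p = 2/5, and the value is (-2)·(2/5) − 3 = -19/5.
For Player 2: with q = P(C1), equating a1's and a2's payoffs gives −3q − 2 = 2q − 5 ⇒ q = 3/5.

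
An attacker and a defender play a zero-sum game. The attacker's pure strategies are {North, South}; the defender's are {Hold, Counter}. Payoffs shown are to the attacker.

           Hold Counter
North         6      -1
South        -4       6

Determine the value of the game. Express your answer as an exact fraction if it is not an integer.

32/17

Row minima: North → -1, South → -4; maximin = -1.
Column maxima: Hold → 6, Counter → 6; minimax = 6.
-1 ≠ 6, so there is no saddle point; optimal play is mixed.
Let the attacker play North with probability p. Expected payoff against Hold: 6p + (-4)(1−p) = 10p − 4; against Counter: (-1)p + 6(1−p) = −7p + 6.
Setting these equal: 10p − 4 = −7p + 6 ⇒ 17p = 10 ⇒ p = 10/17, and the value is (10)·(10/17) − 4 = 32/17.
For the defender: with q = P(Hold), equating North's and South's payoffs gives 7q − 1 = −10q + 6 ⇒ q = 7/17.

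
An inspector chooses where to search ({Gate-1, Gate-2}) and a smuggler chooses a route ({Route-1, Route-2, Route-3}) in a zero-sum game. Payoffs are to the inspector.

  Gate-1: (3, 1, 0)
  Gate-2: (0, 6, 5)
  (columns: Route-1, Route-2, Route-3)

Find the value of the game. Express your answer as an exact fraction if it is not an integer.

Row minima: Gate-1 → 0, Gate-2 → 0; maximin = 0.
Column maxima: Route-1 → 3, Route-2 → 6, Route-3 → 5; minimax = 3.
0 ≠ 3, so there is no saddle point; optimal play is mixed.
Route-2 is strictly dominated by Route-3 (it gives the inspector strictly more in every row), so the smuggler never plays it.
On the remaining 2×2 (Gate-1, Gate-2 vs Route-1, Route-3):
Let the inspector play Gate-1 with probability p. Expected payoff against Route-1: 3p + 0(1−p) = 3p; against Route-3: 0p + 5(1−p) = −5p + 5.
Setting these equal: 3p = −5p + 5 ⇒ 8p = 5 ⇒ p = 5/8, and the value is (3)·(5/8) = 15/8.
For the smuggler: with q = P(Route-1), equating Gate-1's and Gate-2's payoffs gives 3q = −5q + 5 ⇒ q = 5/8.

15/8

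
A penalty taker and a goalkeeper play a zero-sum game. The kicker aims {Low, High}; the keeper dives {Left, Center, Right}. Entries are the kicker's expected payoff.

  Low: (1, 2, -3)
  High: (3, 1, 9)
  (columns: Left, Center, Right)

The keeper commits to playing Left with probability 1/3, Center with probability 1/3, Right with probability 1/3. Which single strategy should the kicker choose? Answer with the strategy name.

High

Expected payoff of Low: (1/3)·1 + (1/3)·2 + (1/3)·(-3) = 0.
Expected payoff of High: (1/3)·3 + (1/3)·1 + (1/3)·9 = 13/3.
The largest is 13/3, so the kicker's best response is High.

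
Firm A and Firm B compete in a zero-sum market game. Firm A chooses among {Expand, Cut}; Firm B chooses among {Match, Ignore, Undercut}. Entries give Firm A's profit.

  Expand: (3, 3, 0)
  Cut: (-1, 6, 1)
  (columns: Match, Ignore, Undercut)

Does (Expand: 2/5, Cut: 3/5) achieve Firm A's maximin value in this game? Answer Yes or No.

Against Match this mix gives (2/5)·3 + (3/5)·(-1) = 3/5.
Against Ignore this mix gives (2/5)·3 + (3/5)·6 = 24/5.
Against Undercut this mix gives (2/5)·0 + (3/5)·1 = 3/5.
All of Firm B's active replies (Match, Undercut) yield 3/5, and no column does worse for Firm A. The mix makes Firm B indifferent and guarantees 3/5, so it is optimal.

Yes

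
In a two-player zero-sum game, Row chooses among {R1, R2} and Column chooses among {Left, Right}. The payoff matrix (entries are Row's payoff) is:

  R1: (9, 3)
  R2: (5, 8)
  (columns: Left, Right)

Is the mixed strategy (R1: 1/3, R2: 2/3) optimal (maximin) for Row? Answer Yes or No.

Yes

Against Left this mix gives (1/3)·9 + (2/3)·5 = 19/3.
Against Right this mix gives (1/3)·3 + (2/3)·8 = 19/3.
All of Column's active replies (Left, Right) yield 19/3, and no column does worse for Row. The mix makes Column indifferent and guarantees 19/3, so it is optimal.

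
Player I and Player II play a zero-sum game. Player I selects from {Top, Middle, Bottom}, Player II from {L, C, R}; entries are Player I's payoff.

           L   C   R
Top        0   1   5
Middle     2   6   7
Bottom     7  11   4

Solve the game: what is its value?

41/8

Row minima: Top → 0, Middle → 2, Bottom → 4; maximin = 4.
Column maxima: L → 7, C → 11, R → 7; minimax = 7.
4 ≠ 7, so there is no saddle point; optimal play is mixed.
Top is strictly dominated by Middle, so Player I never plays it.
C is strictly dominated by L (it gives Player I strictly more in every row), so Player II never plays it.
On the remaining 2×2 (Middle, Bottom vs L, R):
Let Player I play Middle with probability p. Expected payoff against L: 2p + 7(1−p) = −5p + 7; against R: 7p + 4(1−p) = 3p + 4.
Setting these equal: −5p + 7 = 3p + 4 ⇒ −8p = -3 ⇒ p = 3/8, and the value is (-5)·(3/8) + 7 = 41/8.
For Player II: with q = P(L), equating Middle's and Bottom's payoffs gives −5q + 7 = 3q + 4 ⇒ q = 3/8.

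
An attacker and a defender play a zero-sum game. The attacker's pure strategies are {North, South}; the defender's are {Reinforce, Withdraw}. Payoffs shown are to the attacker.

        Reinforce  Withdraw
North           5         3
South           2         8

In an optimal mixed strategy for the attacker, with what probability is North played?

3/4

Row minima: North → 3, South → 2; maximin = 3.
Column maxima: Reinforce → 5, Withdraw → 8; minimax = 5.
3 ≠ 5, so there is no saddle point; optimal play is mixed.
Let the attacker play North with probability p. Expected payoff against Reinforce: 5p + 2(1−p) = 3p + 2; against Withdraw: 3p + 8(1−p) = −5p + 8.
Setting these equal: 3p + 2 = −5p + 8 ⇒ 8p = 6 ⇒ p = 3/4, and the value is (3)·(3/4) + 2 = 17/4.
For the defender: with q = P(Reinforce), equating North's and South's payoffs gives 2q + 3 = −6q + 8 ⇒ q = 5/8.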